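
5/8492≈0.000589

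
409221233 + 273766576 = 682987809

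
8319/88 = 94+47/88 ≈ 94.53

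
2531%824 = 59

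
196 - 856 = -660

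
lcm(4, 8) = 8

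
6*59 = 354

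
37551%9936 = 7743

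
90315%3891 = 822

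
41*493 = 20213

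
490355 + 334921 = 825276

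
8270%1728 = 1358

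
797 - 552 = 245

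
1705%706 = 293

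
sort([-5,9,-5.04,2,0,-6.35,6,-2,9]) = [-6.35,-5.04,-5,-2,0,2,6,9,9]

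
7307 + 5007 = 12314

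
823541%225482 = 147095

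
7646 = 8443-797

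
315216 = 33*9552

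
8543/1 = 8543 = 8543.00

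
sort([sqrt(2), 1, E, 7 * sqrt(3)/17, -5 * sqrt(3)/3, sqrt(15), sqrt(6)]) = [-5 * sqrt(3)/3, 7 * sqrt(3)/17, 1, sqrt(2), sqrt(6), E, sqrt(15)]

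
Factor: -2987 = -1*29^1*103^1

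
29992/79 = 379 + 51/79 ≈ 379.65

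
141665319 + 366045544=507710863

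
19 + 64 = 83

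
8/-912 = -1/114 ≈ -0.00877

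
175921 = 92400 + 83521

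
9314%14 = 4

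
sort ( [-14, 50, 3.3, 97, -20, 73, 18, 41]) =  [-20, -14, 3.3, 18, 41, 50, 73, 97]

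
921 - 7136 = -6215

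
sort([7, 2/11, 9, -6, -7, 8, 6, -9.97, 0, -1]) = [-9.97, -7, -6, -1, 0, 2/11, 6, 7, 8, 9]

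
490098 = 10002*49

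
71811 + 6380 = 78191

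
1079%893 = 186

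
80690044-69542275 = 11147769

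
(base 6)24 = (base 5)31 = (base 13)13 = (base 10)16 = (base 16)10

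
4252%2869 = 1383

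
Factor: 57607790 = 2^1*5^1*61^1*94439^1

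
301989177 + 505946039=807935216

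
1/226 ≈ 0.00442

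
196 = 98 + 98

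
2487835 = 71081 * 35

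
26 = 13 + 13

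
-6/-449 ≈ 0.0134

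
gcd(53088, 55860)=84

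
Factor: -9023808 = -1*2^6*3^1*43^1*1093^1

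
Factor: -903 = -1*3^1*7^1*43^1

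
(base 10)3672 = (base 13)1896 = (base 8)7130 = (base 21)86i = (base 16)e58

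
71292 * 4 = 285168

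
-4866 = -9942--5076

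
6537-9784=-3247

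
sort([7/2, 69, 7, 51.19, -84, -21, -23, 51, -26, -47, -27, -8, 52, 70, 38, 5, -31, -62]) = [-84, -62, -47, -31, -27, -26, -23, -21, -8, 7/2, 5, 7, 38, 51, 51.19, 52, 69, 70]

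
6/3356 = 3/1678 ≈ 0.00179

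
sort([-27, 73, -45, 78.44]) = [-45, -27, 73, 78.44]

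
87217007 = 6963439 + 80253568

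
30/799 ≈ 0.0375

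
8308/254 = 4154/127 ≈ 32.71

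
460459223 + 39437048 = 499896271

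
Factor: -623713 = -1 * 17^1 * 19^1 * 1931^1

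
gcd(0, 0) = 0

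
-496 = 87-583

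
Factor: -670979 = -1 * 23^1 * 29173^1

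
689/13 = 53 = 53.00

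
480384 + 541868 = 1022252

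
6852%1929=1065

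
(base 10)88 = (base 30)2s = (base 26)3a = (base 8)130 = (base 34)2k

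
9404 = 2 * 4702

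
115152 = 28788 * 4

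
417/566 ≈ 0.737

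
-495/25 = -99/5 = -19.80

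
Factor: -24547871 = -1 * 24547871^1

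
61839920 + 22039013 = 83878933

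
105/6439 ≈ 0.0163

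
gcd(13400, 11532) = 4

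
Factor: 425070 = 2^1 * 3^2 * 5^1 * 4723^1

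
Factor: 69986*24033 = 2^1*3^1*7^1*4999^1*8011^1 = 1681973538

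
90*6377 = 573930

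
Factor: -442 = -1*2^1*13^1*17^1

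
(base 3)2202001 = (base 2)11111001111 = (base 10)1999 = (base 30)26j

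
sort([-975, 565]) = [-975, 565]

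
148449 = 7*21207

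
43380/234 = 2410/13 ≈ 185.38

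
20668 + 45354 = 66022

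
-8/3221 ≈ -0.00248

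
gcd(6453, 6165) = 9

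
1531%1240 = 291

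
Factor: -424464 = -1*2^4*3^1*37^1*239^1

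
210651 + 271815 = 482466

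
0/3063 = 0 = 0.00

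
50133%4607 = 4063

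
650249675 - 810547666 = -160297991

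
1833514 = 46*39859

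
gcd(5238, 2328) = 582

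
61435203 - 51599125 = 9836078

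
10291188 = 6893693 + 3397495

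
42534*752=31985568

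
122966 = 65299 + 57667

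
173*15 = 2595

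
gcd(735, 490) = 245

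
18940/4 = 4735 = 4735.00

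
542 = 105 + 437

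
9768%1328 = 472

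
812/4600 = 203/1150 ≈ 0.177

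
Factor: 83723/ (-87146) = -1 * 2^ (-1) * 29^1 * 2887^1 * 43573^ (-1) 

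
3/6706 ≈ 0.000447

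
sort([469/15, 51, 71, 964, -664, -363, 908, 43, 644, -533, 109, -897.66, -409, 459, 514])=[-897.66, -664, -533, -409, -363, 469/15, 43, 51, 71, 109, 459, 514, 644, 908, 964]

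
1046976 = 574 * 1824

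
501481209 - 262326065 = 239155144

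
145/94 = 1 + 51/94 ≈ 1.54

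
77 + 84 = 161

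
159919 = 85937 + 73982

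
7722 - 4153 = 3569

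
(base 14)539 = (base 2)10000000111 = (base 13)614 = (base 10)1031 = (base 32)107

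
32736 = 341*96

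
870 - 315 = 555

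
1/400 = 0.0025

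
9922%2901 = 1219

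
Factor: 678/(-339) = -1*2^1 = -2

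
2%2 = 0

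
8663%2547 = 1022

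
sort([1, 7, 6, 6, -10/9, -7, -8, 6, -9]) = [-9, -8, -7, -10/9, 1, 6, 6, 6, 7]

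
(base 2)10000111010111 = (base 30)9in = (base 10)8663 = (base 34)7gr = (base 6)104035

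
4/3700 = 1/925≈0.00108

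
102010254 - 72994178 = 29016076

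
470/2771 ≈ 0.170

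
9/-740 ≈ -0.0122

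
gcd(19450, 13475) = 25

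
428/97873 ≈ 0.00437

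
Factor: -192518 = -1 * 2^1 * 96259^1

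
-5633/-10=563 + 3/10=563.30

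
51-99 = -48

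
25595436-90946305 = -65350869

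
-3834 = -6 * 639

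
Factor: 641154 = 2^1*3^1*106859^1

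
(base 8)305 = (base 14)101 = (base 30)6h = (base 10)197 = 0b11000101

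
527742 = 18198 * 29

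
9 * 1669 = 15021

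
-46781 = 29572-76353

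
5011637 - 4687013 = 324624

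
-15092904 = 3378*(-4468)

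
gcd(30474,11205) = 9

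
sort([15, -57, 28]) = [-57, 15, 28]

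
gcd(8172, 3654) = 18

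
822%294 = 234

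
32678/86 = 379 + 42/43 ≈ 379.98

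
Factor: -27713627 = -1*449^1*61723^1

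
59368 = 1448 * 41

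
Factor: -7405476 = -1*2^2*3^1*13^1*37^1*1283^1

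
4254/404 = 10 + 107/202 ≈ 10.53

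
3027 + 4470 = 7497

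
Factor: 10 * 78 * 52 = 2^4 * 3^1 * 5^1 * 13^2 = 40560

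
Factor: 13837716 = 2^2*3^4*42709^1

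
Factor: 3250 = 2^1*5^3*13^1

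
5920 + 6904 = 12824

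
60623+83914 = 144537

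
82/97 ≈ 0.845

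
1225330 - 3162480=-1937150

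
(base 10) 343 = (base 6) 1331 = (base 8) 527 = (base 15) 17d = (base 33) ad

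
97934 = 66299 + 31635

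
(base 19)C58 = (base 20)B1F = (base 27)627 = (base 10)4435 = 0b1000101010011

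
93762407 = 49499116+44263291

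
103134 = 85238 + 17896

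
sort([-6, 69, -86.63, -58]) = [-86.63, -58, -6, 69]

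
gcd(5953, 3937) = 1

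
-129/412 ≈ -0.313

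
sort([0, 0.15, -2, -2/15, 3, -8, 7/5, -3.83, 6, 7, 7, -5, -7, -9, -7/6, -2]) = [-9, -8, -7, -5, -3.83, -2, -2, -7/6, -2/15, 0, 0.15, 7/5, 3, 6, 7, 7]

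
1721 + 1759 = 3480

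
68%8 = 4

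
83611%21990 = 17641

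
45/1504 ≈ 0.0299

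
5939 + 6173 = 12112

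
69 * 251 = 17319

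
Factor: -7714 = -1*2^1*7^1*19^1*29^1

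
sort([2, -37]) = [-37, 2]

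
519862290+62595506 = 582457796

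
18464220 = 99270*186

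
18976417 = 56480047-37503630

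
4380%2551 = 1829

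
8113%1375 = 1238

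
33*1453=47949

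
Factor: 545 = 5^1*109^1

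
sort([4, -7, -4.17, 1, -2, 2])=[-7, -4.17, -2, 1, 2, 4]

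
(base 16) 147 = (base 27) c3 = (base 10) 327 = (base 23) e5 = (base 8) 507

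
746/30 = 24 + 13/15 ≈ 24.87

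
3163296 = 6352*498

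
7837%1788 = 685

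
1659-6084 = -4425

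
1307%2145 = 1307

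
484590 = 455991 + 28599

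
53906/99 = 544 + 50/99 ≈ 544.51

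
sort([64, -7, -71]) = [-71, -7, 64]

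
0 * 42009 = 0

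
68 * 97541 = 6632788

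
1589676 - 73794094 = -72204418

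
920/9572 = 230/2393 ≈ 0.0961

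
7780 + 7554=15334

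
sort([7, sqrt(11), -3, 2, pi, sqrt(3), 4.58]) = [-3, sqrt(3), 2, pi, sqrt(11), 4.58, 7]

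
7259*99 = 718641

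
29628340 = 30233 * 980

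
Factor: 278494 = 2^1*17^1*8191^1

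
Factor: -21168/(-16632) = 2^1*7^1*11^(-1) = 14/11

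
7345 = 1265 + 6080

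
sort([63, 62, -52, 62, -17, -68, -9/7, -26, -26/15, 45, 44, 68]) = [-68, -52, -26, -17, -26/15, -9/7, 44, 45, 62, 62, 63, 68]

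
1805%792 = 221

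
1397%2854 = 1397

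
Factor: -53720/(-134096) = 2^(-1)*5^1*17^(-1)*29^(-1)*79^1 = 395/986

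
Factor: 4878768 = 2^4*3^1*101641^1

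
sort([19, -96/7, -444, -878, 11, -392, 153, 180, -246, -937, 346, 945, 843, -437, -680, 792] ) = [-937, -878, -680, -444, -437, -392, -246, -96/7, 11, 19, 153, 180, 346, 792, 843, 945] 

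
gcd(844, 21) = 1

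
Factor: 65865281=65865281^1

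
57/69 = 19/23 ≈ 0.826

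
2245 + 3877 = 6122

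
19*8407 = 159733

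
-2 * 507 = -1014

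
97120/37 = 2624+32/37 ≈ 2624.86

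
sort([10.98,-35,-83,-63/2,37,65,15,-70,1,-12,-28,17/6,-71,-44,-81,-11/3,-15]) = [-83,-81,-71,-70,-44,-35,-63/2,-28,-15,-12,-11/3,1,17/6,10.98,15,37,65]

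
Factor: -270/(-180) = 2^(-1) * 3^1 = 3/2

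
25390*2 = 50780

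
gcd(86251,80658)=1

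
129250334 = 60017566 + 69232768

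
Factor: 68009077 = 68009077^1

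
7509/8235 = 2503/2745 ≈ 0.912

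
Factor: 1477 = 7^1*211^1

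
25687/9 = 2854 + 1/9 ≈ 2854.11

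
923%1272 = 923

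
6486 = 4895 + 1591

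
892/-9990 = -446/4995 ≈ -0.0893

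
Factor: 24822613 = 383^1*64811^1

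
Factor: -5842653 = -1*3^1*1947551^1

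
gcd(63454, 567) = 1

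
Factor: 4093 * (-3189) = -1 * 3^1 * 1063^1 * 4093^1 = -13052577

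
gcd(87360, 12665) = 5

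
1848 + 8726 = 10574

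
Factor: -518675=-1*5^2*20747^1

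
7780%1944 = 4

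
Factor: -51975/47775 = -1 * 3^2 * 7^(-1) * 11^1 * 13^(-1) = -99/91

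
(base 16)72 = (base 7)222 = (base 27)46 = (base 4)1302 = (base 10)114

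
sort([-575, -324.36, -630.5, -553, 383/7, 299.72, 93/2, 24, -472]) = [-630.5, -575, -553, -472, -324.36, 24, 93/2, 383/7, 299.72]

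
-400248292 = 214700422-614948714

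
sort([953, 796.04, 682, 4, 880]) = [4, 682, 796.04, 880, 953]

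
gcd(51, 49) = 1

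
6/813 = 2/271 ≈ 0.00738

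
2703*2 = 5406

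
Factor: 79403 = 271^1*293^1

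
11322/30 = 1887/5 = 377.40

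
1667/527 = 3+86/527 ≈ 3.16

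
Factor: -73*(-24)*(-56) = -1*2^6*3^1*7^1*73^1 = -98112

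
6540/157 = 41 + 103/157 ≈ 41.66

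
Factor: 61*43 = 43^1*61^1 = 2623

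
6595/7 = 942+1/7 ≈ 942.14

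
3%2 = 1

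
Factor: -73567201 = -1 * 73567201^1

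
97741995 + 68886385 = 166628380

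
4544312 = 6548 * 694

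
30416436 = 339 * 89724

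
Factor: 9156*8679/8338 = 2^1*3^2*7^1*109^1*263^1*379^(-1) = 3612042/379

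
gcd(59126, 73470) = 2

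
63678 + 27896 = 91574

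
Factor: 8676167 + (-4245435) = 2^2 * 449^1 * 2467^1 = 4430732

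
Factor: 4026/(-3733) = -1*2^1*3^1*11^1*61^1*3733^(-1)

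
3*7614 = 22842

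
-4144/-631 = 6+358/631≈6.57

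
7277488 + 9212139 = 16489627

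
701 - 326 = 375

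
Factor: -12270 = -1*2^1*3^1*5^1*409^1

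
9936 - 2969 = 6967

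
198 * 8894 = 1761012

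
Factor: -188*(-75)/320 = 2^(-4)*3^1*5^1*47^1 = 705/16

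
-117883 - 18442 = -136325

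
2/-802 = -1/401 ≈ -0.00249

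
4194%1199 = 597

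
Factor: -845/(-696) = 2^(-3)*3^(-1)*5^1*13^2*29^(-1)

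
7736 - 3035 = 4701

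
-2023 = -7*289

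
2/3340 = 1/1670 ≈ 0.000599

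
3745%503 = 224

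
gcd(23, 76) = 1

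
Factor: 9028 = 2^2 * 37^1 * 61^1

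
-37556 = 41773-79329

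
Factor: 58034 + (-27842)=2^4*3^1*17^1*37^1=30192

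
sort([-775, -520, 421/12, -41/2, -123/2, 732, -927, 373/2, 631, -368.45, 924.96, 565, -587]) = [-927, -775, -587, -520, -368.45, -123/2, -41/2, 421/12, 373/2, 565, 631, 732, 924.96]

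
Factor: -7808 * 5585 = -1 * 2^7 * 5^1 * 61^1 * 1117^1 = -43607680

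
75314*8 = 602512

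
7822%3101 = 1620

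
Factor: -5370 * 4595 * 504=-1 * 2^4 * 3^3 * 5^2 * 7^1 * 179^1 * 919^1=-12436275600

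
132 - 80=52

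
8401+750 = 9151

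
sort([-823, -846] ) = [-846, -823] 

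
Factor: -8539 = -1 * 8539^1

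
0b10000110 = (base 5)1014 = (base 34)3w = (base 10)134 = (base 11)112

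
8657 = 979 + 7678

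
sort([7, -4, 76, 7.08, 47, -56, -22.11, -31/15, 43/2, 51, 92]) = [-56, -22.11, -4, -31/15, 7, 7.08, 43/2, 47, 51, 76, 92]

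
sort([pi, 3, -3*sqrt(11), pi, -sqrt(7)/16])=[-3*sqrt(11), -sqrt(7)/16, 3, pi, pi]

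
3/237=1/79 ≈ 0.0127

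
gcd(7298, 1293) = 1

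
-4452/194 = -22 - 92/97 ≈ -22.95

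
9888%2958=1014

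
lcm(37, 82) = 3034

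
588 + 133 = 721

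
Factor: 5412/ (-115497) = -1 * 2^2 * 3^ (-1) * 11^1 * 313^ (-1) = -44/939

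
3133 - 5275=-2142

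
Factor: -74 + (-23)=-1 * 97^1=-97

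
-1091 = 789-1880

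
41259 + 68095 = 109354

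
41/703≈0.0583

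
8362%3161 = 2040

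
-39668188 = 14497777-54165965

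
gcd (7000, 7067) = 1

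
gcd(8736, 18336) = 96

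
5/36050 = 1/7210 ≈ 0.000139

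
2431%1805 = 626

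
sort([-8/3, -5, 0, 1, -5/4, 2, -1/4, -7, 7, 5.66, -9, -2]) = [-9, -7, -5, -8/3, -2, -5/4, -1/4, 0, 1, 2, 5.66, 7]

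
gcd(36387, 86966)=1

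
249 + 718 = 967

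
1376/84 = 344/21≈16.38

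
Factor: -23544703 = -1*7^1*13^1*258733^1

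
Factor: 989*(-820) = -1*2^2*5^1*23^1*41^1*43^1 = -810980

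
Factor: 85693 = 67^1*1279^1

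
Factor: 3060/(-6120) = -1 * 2^(-1) = -1/2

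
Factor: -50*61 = -1*2^1*5^2*61^1 = -3050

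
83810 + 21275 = 105085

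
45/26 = 1 + 19/26 ≈ 1.73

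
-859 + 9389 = 8530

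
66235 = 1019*65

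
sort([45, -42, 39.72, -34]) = [-42, -34, 39.72, 45]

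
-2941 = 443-3384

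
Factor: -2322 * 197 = -1 * 2^1 * 3^3 * 43^1 * 197^1 = -457434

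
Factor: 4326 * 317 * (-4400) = -1 * 2^5 * 3^1 * 5^2 * 7^1 * 11^1 * 103^1 * 317^1 = -6033904800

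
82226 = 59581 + 22645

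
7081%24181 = 7081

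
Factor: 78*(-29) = -1*2^1*3^1*13^1*29^1 = -2262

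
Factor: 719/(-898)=-1 * 2^(-1) * 449^(-1) * 719^1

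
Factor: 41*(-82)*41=-1*2^1*41^3=-137842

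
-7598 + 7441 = -157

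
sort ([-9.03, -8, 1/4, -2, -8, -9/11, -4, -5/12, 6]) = [-9.03, -8, -8, -4, -2, -9/11, -5/12, 1/4, 6]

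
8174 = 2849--5325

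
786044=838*938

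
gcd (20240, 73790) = 10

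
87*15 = 1305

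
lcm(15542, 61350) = 1165650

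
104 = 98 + 6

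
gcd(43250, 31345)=5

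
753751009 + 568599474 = 1322350483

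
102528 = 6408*16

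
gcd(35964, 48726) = 18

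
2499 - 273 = 2226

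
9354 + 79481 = 88835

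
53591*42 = 2250822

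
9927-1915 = 8012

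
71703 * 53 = 3800259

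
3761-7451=-3690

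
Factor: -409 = -1 * 409^1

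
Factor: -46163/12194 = -1*2^(-1)*7^(-1)*53^1 = -53/14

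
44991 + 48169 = 93160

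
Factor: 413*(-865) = -1*5^1*7^1*59^1*173^1 = -357245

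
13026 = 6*2171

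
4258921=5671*751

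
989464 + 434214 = 1423678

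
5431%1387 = 1270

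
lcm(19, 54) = 1026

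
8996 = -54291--63287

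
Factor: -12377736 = -1*2^3*3^2*7^1*41^1*599^1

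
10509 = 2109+8400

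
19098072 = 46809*408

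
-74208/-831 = 24736/277 ≈ 89.30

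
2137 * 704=1504448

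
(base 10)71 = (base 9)78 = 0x47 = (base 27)2h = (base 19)3e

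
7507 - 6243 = 1264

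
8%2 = 0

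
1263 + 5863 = 7126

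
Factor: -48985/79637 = -1 * 5^1 * 101^1 * 821^(-1) = -505/821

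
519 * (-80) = -41520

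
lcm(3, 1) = 3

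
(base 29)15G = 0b1111101010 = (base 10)1002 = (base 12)6B6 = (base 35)SM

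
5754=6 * 959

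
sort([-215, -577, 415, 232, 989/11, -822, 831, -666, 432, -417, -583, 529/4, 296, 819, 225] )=[-822, -666, -583, -577, -417, -215, 989/11, 529/4, 225, 232, 296, 415, 432, 819, 831] 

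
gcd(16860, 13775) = 5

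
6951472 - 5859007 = 1092465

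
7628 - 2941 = 4687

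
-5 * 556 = -2780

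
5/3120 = 1/624 ≈ 0.00160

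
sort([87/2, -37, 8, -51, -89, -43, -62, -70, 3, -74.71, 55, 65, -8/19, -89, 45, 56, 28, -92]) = [-92, -89, -89, -74.71, -70, -62, -51, -43, -37, -8/19, 3, 8, 28, 87/2, 45, 55, 56, 65]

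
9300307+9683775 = 18984082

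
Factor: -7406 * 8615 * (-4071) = 2^1 * 3^1 * 5^1 * 7^1 * 23^3 * 59^1 * 1723^1 = 259740750990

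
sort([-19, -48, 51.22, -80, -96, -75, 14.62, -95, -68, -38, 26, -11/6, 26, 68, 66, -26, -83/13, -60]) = [-96, -95, -80, -75, -68, -60, -48, -38, -26, -19, -83/13, -11/6, 14.62, 26, 26, 51.22, 66, 68]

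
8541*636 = 5432076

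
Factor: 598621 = 17^1*23^1*1531^1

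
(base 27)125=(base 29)r5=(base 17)2c6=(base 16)314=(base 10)788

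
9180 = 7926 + 1254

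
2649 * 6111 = 16188039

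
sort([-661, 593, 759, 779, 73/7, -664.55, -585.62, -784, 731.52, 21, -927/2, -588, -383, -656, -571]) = [-784, -664.55, -661, -656, -588, -585.62, -571, -927/2, -383, 73/7, 21, 593, 731.52, 759, 779]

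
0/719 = 0 = 0.00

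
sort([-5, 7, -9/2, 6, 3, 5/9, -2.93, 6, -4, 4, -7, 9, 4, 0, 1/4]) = [-7, -5, -9/2, -4, -2.93, 0, 1/4, 5/9, 3, 4, 4, 6, 6, 7, 9]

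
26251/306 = 85 + 241/306 ≈ 85.79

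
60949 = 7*8707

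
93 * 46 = 4278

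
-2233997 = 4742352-6976349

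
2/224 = 1/112 ≈ 0.00893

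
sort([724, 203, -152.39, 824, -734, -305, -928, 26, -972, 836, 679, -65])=[-972, -928, -734, -305, -152.39, -65, 26, 203, 679, 724, 824, 836]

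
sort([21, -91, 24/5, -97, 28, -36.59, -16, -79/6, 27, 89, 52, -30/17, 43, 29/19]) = [-97, -91, -36.59, -16, -79/6, -30/17, 29/19, 24/5, 21, 27, 28, 43, 52, 89]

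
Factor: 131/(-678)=-1 * 2^(-1) * 3^(-1) * 113^(-1) * 131^1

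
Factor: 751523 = 751523^1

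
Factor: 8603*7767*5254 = 2^1*3^2*7^1*37^1*71^1*863^1*1229^1 = 351069658254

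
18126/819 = 22 + 12/91 ≈ 22.13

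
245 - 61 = 184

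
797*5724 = 4562028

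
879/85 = 10+29/85 ≈ 10.34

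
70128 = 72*974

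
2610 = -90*(-29)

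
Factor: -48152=-1*2^3*13^1*463^1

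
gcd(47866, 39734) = 2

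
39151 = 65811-26660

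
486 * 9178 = 4460508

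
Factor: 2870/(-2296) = -1*2^(-2)*5^1 = -5/4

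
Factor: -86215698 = -1 * 2^1 * 3^3 * 37^1 * 43151^1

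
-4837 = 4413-9250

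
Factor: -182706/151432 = -1 * 2^(-2) * 3^1 * 23^(-1) * 37^1 = -111/92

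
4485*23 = 103155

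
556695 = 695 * 801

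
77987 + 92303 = 170290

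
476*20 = 9520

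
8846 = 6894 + 1952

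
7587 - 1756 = 5831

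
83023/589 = 140 + 563/589 ≈ 140.96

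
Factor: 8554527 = 3^2*41^1*97^1*239^1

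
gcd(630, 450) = 90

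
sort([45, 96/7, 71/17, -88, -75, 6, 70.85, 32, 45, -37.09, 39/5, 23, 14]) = [-88, -75, -37.09, 71/17, 6, 39/5, 96/7, 14, 23, 32, 45, 45, 70.85]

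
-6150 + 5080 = -1070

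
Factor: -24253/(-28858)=2^(-1) * 47^(-1) * 79^1=79/94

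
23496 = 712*33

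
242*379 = 91718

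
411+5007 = 5418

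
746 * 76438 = 57022748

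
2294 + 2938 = 5232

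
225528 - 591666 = -366138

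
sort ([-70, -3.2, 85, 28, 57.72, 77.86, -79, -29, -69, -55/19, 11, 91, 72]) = [-79, -70, -69, -29, -3.2, -55/19, 11, 28, 57.72, 72, 77.86, 85, 91]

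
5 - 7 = -2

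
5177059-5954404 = -777345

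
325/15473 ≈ 0.0210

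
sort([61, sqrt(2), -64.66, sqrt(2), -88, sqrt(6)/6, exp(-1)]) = [-88, -64.66, exp(-1), sqrt(6)/6, sqrt(2), sqrt(2), 61]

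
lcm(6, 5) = 30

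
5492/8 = 686 + 1/2 = 686.50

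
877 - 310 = 567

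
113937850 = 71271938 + 42665912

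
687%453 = 234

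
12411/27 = 1379/3 ≈ 459.67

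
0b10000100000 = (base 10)1056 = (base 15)4a6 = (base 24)1k0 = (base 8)2040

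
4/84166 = 2/42083 ≈ 0.0000475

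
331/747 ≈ 0.443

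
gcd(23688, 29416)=8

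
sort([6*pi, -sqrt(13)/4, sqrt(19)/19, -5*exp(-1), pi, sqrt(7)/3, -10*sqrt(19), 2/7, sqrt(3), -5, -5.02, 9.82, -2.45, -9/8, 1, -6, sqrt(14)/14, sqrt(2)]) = [-10*sqrt(19), -6, -5.02, -5, -2.45, -5*exp(-1), -9/8, -sqrt(13)/4, sqrt(19)/19, sqrt(14)/14, 2/7, sqrt(7)/3, 1, sqrt(2), sqrt(3), pi, 9.82, 6*pi]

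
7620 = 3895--3725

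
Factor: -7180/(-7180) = 1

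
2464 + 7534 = 9998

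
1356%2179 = 1356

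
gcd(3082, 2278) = 134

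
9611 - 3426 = 6185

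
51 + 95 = 146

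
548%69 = 65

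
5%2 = 1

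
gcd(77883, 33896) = 1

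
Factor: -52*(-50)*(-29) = -1*2^3*5^2*13^1*29^1 = -75400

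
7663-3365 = 4298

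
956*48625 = 46485500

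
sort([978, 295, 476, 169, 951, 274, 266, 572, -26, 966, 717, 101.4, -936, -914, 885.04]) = [-936, -914, -26, 101.4, 169, 266, 274, 295, 476, 572, 717, 885.04, 951, 966, 978]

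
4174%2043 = 88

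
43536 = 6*7256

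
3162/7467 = 1054/2489 ≈ 0.423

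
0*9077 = 0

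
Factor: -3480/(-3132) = 2^1*3^(-2)*5^1 = 10/9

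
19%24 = 19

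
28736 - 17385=11351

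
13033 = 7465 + 5568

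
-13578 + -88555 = -102133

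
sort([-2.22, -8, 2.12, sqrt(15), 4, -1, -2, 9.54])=[-8, -2.22, -2, -1, 2.12, sqrt(15), 4, 9.54]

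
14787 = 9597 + 5190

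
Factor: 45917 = 17^1*37^1*73^1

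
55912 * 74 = 4137488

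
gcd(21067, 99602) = 1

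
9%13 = 9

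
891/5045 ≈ 0.177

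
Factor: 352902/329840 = 2^(-3)*3^1*5^(-1)*7^(-1)*11^1*19^(-1)*31^(-1)*5347^1 = 176451/164920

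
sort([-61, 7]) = [-61, 7]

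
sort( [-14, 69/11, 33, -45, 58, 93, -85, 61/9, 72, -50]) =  [-85, -50, -45, -14, 69/11, 61/9, 33, 58, 72, 93]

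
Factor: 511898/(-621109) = -1*2^1*19^2*41^(-1)*709^1*15149^(-1)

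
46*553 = 25438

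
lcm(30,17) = 510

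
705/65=10 + 11/13 ≈ 10.85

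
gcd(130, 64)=2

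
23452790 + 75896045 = 99348835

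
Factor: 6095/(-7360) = -1*2^(-6)*53^1 = -53/64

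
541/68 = 7 + 65/68 ≈ 7.96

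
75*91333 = 6849975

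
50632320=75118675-24486355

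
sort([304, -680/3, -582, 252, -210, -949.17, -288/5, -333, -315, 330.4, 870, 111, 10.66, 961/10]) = [-949.17, -582, -333, -315, -680/3, -210, -288/5, 10.66, 961/10, 111, 252, 304, 330.4, 870]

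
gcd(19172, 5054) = 2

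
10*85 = 850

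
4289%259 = 145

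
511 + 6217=6728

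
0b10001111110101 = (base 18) 1a77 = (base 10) 9205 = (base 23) h95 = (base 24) fnd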